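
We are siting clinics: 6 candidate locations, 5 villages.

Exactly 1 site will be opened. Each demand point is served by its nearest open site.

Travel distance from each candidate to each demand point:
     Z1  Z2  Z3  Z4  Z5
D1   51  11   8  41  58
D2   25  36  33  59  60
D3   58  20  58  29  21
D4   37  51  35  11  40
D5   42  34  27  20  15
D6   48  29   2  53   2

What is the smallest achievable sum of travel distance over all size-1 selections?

134

Open {D6}.
  Z1→D6 48, Z2→D6 29, Z3→D6 2, Z4→D6 53, Z5→D6 2  ⇒ total 134.
Compare {D5}: total 138.
Compare {D1}: total 169.
No size-1 selection does better; minimum is 134.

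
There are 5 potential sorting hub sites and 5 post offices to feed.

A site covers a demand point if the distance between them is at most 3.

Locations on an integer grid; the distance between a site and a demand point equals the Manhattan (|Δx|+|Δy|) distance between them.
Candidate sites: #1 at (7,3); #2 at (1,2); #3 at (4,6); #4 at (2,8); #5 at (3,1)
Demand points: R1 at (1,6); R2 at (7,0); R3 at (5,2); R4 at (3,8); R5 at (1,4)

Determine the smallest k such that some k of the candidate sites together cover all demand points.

3

Coverage sets (demand points within 3 of each site):
  #1: {R2, R3}
  #2: {R5}
  #3: {R1, R4}
  #4: {R1, R4}
  #5: {R3}
No 2 sites suffice: every size-2 union leaves at least one demand point uncovered.
But {#1, #2, #3} covers everything, so the minimum is 3.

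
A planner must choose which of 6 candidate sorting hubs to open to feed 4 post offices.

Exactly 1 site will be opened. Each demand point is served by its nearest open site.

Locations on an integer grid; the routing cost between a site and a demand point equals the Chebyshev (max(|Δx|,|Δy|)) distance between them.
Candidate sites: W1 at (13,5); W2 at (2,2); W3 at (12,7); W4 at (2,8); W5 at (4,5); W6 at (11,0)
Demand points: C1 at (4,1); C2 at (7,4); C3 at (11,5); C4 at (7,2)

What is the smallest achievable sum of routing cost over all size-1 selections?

17

Open {W5}.
  C1→W5 4, C2→W5 3, C3→W5 7, C4→W5 3  ⇒ total 17.
Compare {W3}: total 20.
Compare {W6}: total 20.
No size-1 selection does better; minimum is 17.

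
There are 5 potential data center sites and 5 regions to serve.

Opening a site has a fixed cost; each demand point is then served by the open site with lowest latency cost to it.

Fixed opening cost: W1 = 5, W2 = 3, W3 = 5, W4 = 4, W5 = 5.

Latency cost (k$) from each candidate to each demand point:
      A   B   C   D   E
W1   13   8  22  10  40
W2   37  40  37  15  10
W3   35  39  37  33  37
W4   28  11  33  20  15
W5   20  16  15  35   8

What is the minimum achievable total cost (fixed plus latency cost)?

64

Open {W1, W5}: assign each demand point to its cheapest open site.
  A→W1 13, B→W1 8, C→W5 15, D→W1 10, E→W5 8
  latency cost 54, fixed 10 → total 64.
Compare {W1, W2, W5}: latency cost 54 + fixed 13 = 67.
Compare {W1, W4, W5}: latency cost 54 + fixed 14 = 68.
Compare {W1, W3, W5}: latency cost 54 + fixed 15 = 69.
All other subsets cost ≥ 67. Minimum total cost: 64.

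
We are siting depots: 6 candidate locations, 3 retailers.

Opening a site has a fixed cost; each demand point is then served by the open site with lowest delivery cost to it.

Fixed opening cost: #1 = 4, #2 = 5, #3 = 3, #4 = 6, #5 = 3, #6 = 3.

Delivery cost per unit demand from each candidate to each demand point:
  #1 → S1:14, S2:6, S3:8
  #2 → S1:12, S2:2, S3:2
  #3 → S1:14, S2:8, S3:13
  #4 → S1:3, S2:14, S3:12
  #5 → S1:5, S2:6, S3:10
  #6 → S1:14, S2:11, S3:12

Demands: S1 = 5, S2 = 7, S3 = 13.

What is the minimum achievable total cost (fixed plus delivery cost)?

66

Open {#2, #4}: assign each demand point to its cheapest open site.
  S1→#4 5×3=15, S2→#2 7×2=14, S3→#2 13×2=26
  delivery cost 55, fixed 11 → total 66.
Compare {#2, #3, #4}: delivery cost 55 + fixed 14 = 69.
Compare {#2, #4, #5}: delivery cost 55 + fixed 14 = 69.
Compare {#2, #4, #6}: delivery cost 55 + fixed 14 = 69.
All other subsets cost ≥ 69. Minimum total cost: 66.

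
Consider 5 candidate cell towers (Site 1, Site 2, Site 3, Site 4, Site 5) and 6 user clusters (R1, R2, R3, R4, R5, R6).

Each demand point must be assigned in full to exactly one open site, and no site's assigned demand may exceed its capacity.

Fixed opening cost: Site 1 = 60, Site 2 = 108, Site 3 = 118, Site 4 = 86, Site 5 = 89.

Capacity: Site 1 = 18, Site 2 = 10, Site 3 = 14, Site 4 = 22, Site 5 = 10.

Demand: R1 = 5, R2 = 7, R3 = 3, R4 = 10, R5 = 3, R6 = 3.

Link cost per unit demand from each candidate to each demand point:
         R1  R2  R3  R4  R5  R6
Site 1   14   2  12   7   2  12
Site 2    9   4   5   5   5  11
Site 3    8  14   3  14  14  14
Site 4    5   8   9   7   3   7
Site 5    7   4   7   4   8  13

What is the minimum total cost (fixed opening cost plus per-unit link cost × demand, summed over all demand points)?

309

Open {Site 1, Site 4}; cheapest assignment that respects the capacities:
  Site 1 (cap 18, load 10): R2, R5 — cost 7×2 + 3×2 = 20
  Site 4 (cap 22, load 21): R1, R3, R4, R6 — cost 5×5 + 3×9 + 10×7 + 3×7 = 143
  Shipping 163, fixed 146 → total 309.
  Any other capacity-feasible assignment to {Site 1, Site 4} ships for at least 163.
Compare {Site 4, Site 5}: its best feasible assignment gives total 349.
Compare {Site 2, Site 4}: its best feasible assignment gives total 362.
Every other set of open sites that can feasibly serve all demand totals ≥ 349 even under its best assignment. Minimum: 309.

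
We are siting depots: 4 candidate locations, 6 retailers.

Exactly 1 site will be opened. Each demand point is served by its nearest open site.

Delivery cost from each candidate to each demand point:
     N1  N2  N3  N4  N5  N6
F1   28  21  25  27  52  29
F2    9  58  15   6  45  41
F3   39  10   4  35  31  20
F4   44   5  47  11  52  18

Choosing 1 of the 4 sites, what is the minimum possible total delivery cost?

Open {F3}.
  N1→F3 39, N2→F3 10, N3→F3 4, N4→F3 35, N5→F3 31, N6→F3 20  ⇒ total 139.
Compare {F2}: total 174.
Compare {F4}: total 177.
No size-1 selection does better; minimum is 139.

139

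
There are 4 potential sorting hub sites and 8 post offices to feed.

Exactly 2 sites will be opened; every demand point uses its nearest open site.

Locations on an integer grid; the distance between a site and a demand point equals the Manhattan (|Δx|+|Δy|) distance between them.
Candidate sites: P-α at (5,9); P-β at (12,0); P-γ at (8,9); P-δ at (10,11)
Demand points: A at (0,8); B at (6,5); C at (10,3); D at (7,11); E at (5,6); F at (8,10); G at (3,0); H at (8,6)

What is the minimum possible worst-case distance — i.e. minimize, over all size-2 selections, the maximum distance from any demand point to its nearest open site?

Open {P-α, P-β}.
  Farthest demand point is G at distance 9 (to P-β); all others are ≤ 9.
With {P-β, P-γ} the worst case is 9.
With {P-α, P-γ} the worst case is 11.
No size-2 selection achieves below 9.

9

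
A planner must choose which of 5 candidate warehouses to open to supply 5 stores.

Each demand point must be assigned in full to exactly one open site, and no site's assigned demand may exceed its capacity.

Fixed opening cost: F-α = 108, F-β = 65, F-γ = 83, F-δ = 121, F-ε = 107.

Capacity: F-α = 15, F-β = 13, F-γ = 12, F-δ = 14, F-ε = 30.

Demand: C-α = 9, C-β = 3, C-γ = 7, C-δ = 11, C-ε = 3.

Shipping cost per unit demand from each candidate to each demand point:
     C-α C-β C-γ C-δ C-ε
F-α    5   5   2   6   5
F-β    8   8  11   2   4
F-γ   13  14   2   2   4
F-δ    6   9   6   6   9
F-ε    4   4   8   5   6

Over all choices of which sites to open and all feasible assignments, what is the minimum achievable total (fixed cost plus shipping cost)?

Open {F-β, F-ε}; cheapest assignment that respects the capacities:
  F-β (cap 13, load 11): C-δ — cost 11×2 = 22
  F-ε (cap 30, load 22): C-α, C-β, C-γ, C-ε — cost 9×4 + 3×4 + 7×8 + 3×6 = 122
  Shipping 144, fixed 172 → total 316.
  Any other capacity-feasible assignment to {F-β, F-ε} ships for at least 144.
Compare {F-γ, F-ε}: its best feasible assignment gives total 319.
Compare {F-α, F-ε}: its best feasible assignment gives total 347.
Every other set of open sites that can feasibly serve all demand totals ≥ 319 even under its best assignment. Minimum: 316.

316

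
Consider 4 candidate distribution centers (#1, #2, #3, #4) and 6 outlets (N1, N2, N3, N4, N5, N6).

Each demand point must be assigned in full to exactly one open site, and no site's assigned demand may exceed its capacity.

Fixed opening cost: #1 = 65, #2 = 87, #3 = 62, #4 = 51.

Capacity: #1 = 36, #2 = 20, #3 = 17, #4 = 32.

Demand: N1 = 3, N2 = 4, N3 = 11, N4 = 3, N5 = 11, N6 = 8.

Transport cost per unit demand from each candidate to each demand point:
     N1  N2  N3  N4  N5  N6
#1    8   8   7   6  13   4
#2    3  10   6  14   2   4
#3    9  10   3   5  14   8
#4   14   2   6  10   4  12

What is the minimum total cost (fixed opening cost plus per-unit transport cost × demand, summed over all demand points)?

Open {#1, #4}; cheapest assignment that respects the capacities:
  #1 (cap 36, load 14): N1, N4, N6 — cost 3×8 + 3×6 + 8×4 = 74
  #4 (cap 32, load 26): N2, N3, N5 — cost 4×2 + 11×6 + 11×4 = 118
  Shipping 192, fixed 116 → total 308.
  Any other capacity-feasible assignment to {#1, #4} ships for at least 192.
Compare {#2, #4}: its best feasible assignment gives total 327.
Compare {#1, #3, #4}: its best feasible assignment gives total 334.
Every other set of open sites that can feasibly serve all demand totals ≥ 327 even under its best assignment. Minimum: 308.

308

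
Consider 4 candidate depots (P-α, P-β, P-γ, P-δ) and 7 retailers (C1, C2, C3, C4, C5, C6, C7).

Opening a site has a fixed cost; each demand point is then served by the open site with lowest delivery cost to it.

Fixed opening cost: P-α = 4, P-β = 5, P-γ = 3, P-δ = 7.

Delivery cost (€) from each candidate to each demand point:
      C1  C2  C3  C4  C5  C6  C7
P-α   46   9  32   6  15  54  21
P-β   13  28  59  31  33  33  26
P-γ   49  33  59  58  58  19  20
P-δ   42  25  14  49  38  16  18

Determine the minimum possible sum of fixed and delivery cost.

107

Open {P-α, P-β, P-δ}: assign each demand point to its cheapest open site.
  C1→P-β 13, C2→P-α 9, C3→P-δ 14, C4→P-α 6, C5→P-α 15, C6→P-δ 16, C7→P-δ 18
  delivery cost 91, fixed 16 → total 107.
Compare {P-α, P-β, P-γ, P-δ}: delivery cost 91 + fixed 19 = 110.
Compare {P-α, P-β, P-γ}: delivery cost 114 + fixed 12 = 126.
Compare {P-α, P-δ}: delivery cost 120 + fixed 11 = 131.
All other subsets cost ≥ 110. Minimum total cost: 107.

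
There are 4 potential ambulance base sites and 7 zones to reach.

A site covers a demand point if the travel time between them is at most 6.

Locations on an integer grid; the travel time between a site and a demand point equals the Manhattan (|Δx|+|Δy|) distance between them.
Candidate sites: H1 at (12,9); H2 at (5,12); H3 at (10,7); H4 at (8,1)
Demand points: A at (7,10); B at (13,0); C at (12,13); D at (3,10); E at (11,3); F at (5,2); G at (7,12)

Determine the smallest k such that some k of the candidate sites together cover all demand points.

Coverage sets (demand points within 6 of each site):
  H1: {A, C}
  H2: {A, D, G}
  H3: {A, E}
  H4: {B, E, F}
No 2 sites suffice: every size-2 union leaves at least one demand point uncovered.
But {H1, H2, H4} covers everything, so the minimum is 3.

3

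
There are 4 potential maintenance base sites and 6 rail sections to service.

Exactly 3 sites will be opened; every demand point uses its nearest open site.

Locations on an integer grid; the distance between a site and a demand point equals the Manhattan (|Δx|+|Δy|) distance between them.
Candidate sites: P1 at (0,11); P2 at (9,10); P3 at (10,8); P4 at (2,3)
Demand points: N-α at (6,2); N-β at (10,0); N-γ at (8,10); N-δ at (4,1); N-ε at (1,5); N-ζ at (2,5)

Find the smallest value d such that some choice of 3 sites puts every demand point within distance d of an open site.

8

Open {P1, P3, P4}.
  Farthest demand point is N-β at distance 8 (to P3); all others are ≤ 8.
With {P2, P3, P4} the worst case is 8.
With {P1, P2, P4} the worst case is 11.
No size-3 selection achieves below 8.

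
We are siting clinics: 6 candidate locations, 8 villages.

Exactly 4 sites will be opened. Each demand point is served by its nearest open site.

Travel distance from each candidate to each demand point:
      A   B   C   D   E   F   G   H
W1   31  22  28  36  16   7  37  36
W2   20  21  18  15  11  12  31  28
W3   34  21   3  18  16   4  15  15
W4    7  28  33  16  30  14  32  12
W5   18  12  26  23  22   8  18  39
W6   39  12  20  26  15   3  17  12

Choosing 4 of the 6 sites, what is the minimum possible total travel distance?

78

Open {W2, W3, W4, W6}.
  A→W4 7, B→W6 12, C→W3 3, D→W2 15, E→W2 11, F→W6 3, G→W3 15, H→W4 12  ⇒ total 78.
Compare {W2, W3, W4, W5}: total 79.
Compare {W1, W3, W4, W6}: total 83.
No size-4 selection does better; minimum is 78.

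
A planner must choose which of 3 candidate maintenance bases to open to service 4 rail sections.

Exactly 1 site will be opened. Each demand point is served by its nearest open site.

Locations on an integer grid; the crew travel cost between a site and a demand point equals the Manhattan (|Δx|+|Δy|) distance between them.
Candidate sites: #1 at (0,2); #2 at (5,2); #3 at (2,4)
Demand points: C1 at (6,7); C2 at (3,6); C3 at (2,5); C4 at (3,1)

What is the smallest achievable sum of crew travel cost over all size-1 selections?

15

Open {#3}.
  C1→#3 7, C2→#3 3, C3→#3 1, C4→#3 4  ⇒ total 15.
Compare {#2}: total 21.
Compare {#1}: total 27.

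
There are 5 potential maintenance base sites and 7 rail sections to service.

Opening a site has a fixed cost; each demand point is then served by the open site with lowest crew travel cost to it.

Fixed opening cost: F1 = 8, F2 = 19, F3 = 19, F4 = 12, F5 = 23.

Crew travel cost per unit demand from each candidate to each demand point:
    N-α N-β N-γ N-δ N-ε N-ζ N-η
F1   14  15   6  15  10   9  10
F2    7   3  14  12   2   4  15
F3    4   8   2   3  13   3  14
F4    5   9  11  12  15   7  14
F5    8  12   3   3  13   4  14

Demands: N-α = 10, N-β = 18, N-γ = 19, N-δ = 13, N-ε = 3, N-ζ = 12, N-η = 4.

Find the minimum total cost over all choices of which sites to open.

Open {F1, F2, F3}: assign each demand point to its cheapest open site.
  N-α→F3 10×4=40, N-β→F2 18×3=54, N-γ→F3 19×2=38, N-δ→F3 13×3=39, N-ε→F2 3×2=6, N-ζ→F3 12×3=36, N-η→F1 4×10=40
  crew travel cost 253, fixed 46 → total 299.
Compare {F2, F3}: crew travel cost 269 + fixed 38 = 307.
Compare {F1, F2, F3, F4}: crew travel cost 253 + fixed 58 = 311.
Compare {F2, F3, F4}: crew travel cost 269 + fixed 50 = 319.
All other subsets cost ≥ 307. Minimum total cost: 299.

299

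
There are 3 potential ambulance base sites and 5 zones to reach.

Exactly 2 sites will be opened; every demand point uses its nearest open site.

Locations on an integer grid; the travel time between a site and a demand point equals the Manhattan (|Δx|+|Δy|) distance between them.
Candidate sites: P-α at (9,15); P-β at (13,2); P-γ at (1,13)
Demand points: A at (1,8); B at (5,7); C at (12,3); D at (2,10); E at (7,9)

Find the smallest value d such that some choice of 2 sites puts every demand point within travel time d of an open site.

10

Open {P-β, P-γ}.
  Farthest demand point is B at travel time 10 (to P-γ); all others are ≤ 10.
With {P-α, P-β} the worst case is 15.
With {P-α, P-γ} the worst case is 15.
No size-2 selection achieves below 10.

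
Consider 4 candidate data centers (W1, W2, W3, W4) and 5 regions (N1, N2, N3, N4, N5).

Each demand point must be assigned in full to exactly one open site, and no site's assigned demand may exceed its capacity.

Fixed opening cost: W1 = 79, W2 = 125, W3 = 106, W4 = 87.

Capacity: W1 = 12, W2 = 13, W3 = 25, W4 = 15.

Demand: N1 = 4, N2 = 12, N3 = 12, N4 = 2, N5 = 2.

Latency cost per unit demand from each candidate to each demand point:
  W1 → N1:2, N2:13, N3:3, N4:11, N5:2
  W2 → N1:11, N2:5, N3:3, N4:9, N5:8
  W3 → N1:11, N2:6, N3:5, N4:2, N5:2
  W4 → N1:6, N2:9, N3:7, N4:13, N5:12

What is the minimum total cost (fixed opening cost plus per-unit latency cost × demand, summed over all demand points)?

345

Open {W1, W3}; cheapest assignment that respects the capacities:
  W1 (cap 12, load 12): N3 — cost 12×3 = 36
  W3 (cap 25, load 20): N1, N2, N4, N5 — cost 4×11 + 12×6 + 2×2 + 2×2 = 124
  Shipping 160, fixed 185 → total 345.
  Any other capacity-feasible assignment to {W1, W3} ships for at least 160.
Compare {W2, W3}: its best feasible assignment gives total 391.
Compare {W3, W4}: its best feasible assignment gives total 399.
Every other set of open sites that can feasibly serve all demand totals ≥ 391 even under its best assignment. Minimum: 345.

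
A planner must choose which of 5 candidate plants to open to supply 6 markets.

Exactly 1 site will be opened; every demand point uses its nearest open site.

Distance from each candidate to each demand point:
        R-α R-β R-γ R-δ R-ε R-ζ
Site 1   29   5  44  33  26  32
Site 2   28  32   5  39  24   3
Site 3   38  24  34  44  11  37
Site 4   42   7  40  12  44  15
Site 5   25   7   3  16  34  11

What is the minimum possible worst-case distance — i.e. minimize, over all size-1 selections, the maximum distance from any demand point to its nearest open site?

Open {Site 5}.
  Farthest demand point is R-ε at distance 34 (to Site 5); all others are ≤ 34.
With {Site 2} the worst case is 39.
With {Site 1} the worst case is 44.
No size-1 selection achieves below 34.

34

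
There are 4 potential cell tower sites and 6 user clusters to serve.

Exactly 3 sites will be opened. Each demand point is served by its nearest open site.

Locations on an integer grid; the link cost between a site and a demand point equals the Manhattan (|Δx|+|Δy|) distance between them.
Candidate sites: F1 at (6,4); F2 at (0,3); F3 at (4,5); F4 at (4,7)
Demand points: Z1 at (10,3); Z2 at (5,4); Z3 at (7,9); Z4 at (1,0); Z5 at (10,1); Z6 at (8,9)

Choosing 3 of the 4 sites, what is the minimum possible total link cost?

28

Open {F1, F2, F4}.
  Z1→F1 5, Z2→F1 1, Z3→F4 5, Z4→F2 4, Z5→F1 7, Z6→F4 6  ⇒ total 28.
Compare {F1, F2, F3}: total 30.
Compare {F1, F3, F4}: total 32.
No size-3 selection does better; minimum is 28.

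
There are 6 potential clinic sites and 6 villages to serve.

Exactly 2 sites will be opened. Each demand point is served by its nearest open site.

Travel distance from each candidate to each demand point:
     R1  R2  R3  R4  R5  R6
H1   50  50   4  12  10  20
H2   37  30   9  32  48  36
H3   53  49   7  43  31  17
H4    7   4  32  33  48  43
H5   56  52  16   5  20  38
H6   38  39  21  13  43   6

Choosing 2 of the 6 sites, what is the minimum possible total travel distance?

57

Open {H1, H4}.
  R1→H4 7, R2→H4 4, R3→H1 4, R4→H1 12, R5→H1 10, R6→H1 20  ⇒ total 57.
Compare {H4, H5}: total 90.
Compare {H4, H6}: total 94.
No size-2 selection does better; minimum is 57.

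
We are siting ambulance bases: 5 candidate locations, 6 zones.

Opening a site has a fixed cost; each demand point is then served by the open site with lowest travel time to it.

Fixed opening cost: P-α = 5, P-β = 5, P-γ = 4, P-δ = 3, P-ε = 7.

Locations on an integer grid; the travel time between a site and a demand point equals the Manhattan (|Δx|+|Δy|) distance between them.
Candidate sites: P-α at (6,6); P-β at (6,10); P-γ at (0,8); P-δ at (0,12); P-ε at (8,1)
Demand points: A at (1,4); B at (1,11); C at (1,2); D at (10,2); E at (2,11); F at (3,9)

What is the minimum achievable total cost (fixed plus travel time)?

38

Open {P-γ, P-δ, P-ε}: assign each demand point to its cheapest open site.
  A→P-γ 5, B→P-δ 2, C→P-γ 7, D→P-ε 3, E→P-δ 3, F→P-γ 4
  travel time 24, fixed 14 → total 38.
Compare {P-γ, P-ε}: travel time 28 + fixed 11 = 39.
Compare {P-δ, P-ε}: travel time 31 + fixed 10 = 41.
Compare {P-α, P-γ, P-δ}: travel time 29 + fixed 12 = 41.
All other subsets cost ≥ 39. Minimum total cost: 38.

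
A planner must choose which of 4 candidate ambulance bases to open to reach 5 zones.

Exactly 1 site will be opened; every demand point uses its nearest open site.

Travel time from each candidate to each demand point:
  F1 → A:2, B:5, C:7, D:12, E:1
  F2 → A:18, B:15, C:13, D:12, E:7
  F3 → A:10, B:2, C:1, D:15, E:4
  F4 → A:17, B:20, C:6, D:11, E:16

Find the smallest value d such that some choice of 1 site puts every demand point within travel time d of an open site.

Open {F1}.
  Farthest demand point is D at travel time 12 (to F1); all others are ≤ 12.
With {F3} the worst case is 15.
With {F2} the worst case is 18.
No size-1 selection achieves below 12.

12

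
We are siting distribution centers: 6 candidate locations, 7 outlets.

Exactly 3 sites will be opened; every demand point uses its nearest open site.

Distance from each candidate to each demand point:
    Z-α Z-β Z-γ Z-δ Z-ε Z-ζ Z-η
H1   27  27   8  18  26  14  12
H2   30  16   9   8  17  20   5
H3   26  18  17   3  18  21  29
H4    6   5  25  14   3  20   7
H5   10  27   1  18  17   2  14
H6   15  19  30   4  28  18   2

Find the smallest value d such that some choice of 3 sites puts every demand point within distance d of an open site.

Open {H4, H5, H6}.
  Farthest demand point is Z-α at distance 6 (to H4); all others are ≤ 6.
With {H3, H4, H5} the worst case is 7.
With {H2, H4, H5} the worst case is 8.
No size-3 selection achieves below 6.

6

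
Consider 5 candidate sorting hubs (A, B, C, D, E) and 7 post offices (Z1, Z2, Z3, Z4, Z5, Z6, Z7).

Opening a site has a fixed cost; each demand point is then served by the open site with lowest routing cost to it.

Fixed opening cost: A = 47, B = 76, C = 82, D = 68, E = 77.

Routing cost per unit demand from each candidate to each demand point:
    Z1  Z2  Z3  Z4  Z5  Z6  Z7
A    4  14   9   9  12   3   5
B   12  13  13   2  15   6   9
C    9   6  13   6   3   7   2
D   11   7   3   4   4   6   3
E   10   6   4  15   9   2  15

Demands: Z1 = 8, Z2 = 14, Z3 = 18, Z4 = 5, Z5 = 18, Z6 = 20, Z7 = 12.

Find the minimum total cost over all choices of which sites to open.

Open {A, D}: assign each demand point to its cheapest open site.
  Z1→A 8×4=32, Z2→D 14×7=98, Z3→D 18×3=54, Z4→D 5×4=20, Z5→D 18×4=72, Z6→A 20×3=60, Z7→D 12×3=36
  routing cost 372, fixed 115 → total 487.
Compare {A, C, D}: routing cost 328 + fixed 197 = 525.
Compare {A, D, E}: routing cost 338 + fixed 192 = 530.
Compare {D, E}: routing cost 386 + fixed 145 = 531.
All other subsets cost ≥ 525. Minimum total cost: 487.

487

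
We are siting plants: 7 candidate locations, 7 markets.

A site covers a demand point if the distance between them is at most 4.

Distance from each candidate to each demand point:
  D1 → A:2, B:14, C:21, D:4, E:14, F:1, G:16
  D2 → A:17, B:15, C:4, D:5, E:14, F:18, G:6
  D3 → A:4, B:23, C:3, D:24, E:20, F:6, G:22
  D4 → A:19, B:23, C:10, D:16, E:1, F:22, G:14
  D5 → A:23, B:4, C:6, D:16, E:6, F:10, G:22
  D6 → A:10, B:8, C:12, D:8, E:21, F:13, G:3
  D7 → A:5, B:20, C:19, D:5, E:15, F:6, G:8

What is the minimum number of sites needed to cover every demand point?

Coverage sets (demand points within 4 of each site):
  D1: {A, D, F}
  D2: {C}
  D3: {A, C}
  D4: {E}
  D5: {B}
  D6: {G}
  D7: {}
No 4 sites suffice: every size-4 union leaves at least one demand point uncovered.
But {D1, D2, D4, D5, D6} covers everything, so the minimum is 5.

5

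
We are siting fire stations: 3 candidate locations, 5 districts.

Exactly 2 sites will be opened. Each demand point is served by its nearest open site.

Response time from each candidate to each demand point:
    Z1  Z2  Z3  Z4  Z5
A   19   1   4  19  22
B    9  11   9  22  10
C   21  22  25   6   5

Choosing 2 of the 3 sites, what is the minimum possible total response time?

35

Open {A, C}.
  Z1→A 19, Z2→A 1, Z3→A 4, Z4→C 6, Z5→C 5  ⇒ total 35.
Compare {B, C}: total 40.
Compare {A, B}: total 43.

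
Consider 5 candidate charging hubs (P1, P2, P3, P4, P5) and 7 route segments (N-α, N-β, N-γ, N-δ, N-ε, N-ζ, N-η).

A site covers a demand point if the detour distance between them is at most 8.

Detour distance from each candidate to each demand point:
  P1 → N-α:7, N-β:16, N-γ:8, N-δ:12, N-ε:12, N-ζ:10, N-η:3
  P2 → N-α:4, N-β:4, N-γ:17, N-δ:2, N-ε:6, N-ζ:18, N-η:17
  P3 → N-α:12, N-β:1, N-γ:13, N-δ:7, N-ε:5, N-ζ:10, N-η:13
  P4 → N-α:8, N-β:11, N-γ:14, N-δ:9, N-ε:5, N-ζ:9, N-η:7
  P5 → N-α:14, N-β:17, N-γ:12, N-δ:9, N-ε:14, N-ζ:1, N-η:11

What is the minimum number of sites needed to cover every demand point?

Coverage sets (demand points within 8 of each site):
  P1: {N-α, N-γ, N-η}
  P2: {N-α, N-β, N-δ, N-ε}
  P3: {N-β, N-δ, N-ε}
  P4: {N-α, N-ε, N-η}
  P5: {N-ζ}
No 2 sites suffice: every size-2 union leaves at least one demand point uncovered.
But {P1, P2, P5} covers everything, so the minimum is 3.

3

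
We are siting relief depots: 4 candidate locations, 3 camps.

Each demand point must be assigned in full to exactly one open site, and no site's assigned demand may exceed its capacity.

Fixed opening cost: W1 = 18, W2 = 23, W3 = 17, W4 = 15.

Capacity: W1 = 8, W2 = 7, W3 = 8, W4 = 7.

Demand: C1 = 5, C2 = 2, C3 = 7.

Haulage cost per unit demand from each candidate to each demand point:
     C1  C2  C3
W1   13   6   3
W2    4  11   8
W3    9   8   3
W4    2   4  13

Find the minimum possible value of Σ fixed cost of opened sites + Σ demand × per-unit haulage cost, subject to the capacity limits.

71

Open {W3, W4}; cheapest assignment that respects the capacities:
  W3 (cap 8, load 7): C3 — cost 7×3 = 21
  W4 (cap 7, load 7): C1, C2 — cost 5×2 + 2×4 = 18
  Shipping 39, fixed 32 → total 71.
  Any other capacity-feasible assignment to {W3, W4} ships for at least 39.
Compare {W1, W4}: its best feasible assignment gives total 72.
Compare {W1, W3, W4}: its best feasible assignment gives total 89.
Every other set of open sites that can feasibly serve all demand totals ≥ 72 even under its best assignment. Minimum: 71.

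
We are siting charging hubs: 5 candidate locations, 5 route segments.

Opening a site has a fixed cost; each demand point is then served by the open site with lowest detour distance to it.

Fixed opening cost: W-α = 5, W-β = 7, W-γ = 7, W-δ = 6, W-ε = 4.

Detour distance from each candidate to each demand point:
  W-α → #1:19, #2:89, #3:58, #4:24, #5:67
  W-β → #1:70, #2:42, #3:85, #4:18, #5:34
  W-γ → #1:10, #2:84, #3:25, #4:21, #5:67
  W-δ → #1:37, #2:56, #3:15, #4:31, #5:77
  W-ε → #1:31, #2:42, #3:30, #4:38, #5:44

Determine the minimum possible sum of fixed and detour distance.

139

Open {W-β, W-γ, W-δ}: assign each demand point to its cheapest open site.
  #1→W-γ 10, #2→W-β 42, #3→W-δ 15, #4→W-β 18, #5→W-β 34
  detour distance 119, fixed 20 → total 139.
Compare {W-β, W-γ}: detour distance 129 + fixed 14 = 143.
Compare {W-β, W-γ, W-δ, W-ε}: detour distance 119 + fixed 24 = 143.
Compare {W-α, W-β, W-γ, W-δ}: detour distance 119 + fixed 25 = 144.
All other subsets cost ≥ 143. Minimum total cost: 139.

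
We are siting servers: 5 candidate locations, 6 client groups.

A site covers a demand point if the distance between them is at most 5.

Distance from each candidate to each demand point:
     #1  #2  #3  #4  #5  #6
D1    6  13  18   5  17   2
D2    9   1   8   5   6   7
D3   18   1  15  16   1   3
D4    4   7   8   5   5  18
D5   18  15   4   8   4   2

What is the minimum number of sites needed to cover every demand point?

3

Coverage sets (demand points within 5 of each site):
  D1: {#4, #6}
  D2: {#2, #4}
  D3: {#2, #5, #6}
  D4: {#1, #4, #5}
  D5: {#3, #5, #6}
No 2 sites suffice: every size-2 union leaves at least one demand point uncovered.
But {D2, D4, D5} covers everything, so the minimum is 3.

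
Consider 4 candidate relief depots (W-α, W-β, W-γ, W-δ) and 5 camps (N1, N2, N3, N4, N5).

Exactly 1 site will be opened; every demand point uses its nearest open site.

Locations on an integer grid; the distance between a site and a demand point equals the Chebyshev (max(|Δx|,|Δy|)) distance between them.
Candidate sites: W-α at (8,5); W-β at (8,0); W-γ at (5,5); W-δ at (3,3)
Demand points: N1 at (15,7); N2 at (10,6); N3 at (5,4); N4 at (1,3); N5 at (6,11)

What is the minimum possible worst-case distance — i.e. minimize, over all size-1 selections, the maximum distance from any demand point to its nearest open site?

Open {W-α}.
  Farthest demand point is N1 at distance 7 (to W-α); all others are ≤ 7.
With {W-γ} the worst case is 10.
With {W-β} the worst case is 11.
No size-1 selection achieves below 7.

7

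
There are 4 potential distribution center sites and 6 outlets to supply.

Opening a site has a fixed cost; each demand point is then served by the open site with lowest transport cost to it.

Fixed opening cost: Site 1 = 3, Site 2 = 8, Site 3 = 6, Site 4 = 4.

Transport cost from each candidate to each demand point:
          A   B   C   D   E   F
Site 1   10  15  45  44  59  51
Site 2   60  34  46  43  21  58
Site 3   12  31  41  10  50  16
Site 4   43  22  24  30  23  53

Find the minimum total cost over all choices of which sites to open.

Open {Site 1, Site 3, Site 4}: assign each demand point to its cheapest open site.
  A→Site 1 10, B→Site 1 15, C→Site 4 24, D→Site 3 10, E→Site 4 23, F→Site 3 16
  transport cost 98, fixed 13 → total 111.
Compare {Site 3, Site 4}: transport cost 107 + fixed 10 = 117.
Compare {Site 1, Site 2, Site 3, Site 4}: transport cost 96 + fixed 21 = 117.
Compare {Site 2, Site 3, Site 4}: transport cost 105 + fixed 18 = 123.
All other subsets cost ≥ 117. Minimum total cost: 111.

111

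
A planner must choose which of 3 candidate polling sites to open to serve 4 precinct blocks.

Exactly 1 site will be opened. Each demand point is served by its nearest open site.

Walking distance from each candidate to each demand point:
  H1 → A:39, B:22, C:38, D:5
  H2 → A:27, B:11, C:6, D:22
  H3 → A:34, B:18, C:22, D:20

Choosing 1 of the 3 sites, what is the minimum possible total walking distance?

66

Open {H2}.
  A→H2 27, B→H2 11, C→H2 6, D→H2 22  ⇒ total 66.
Compare {H3}: total 94.
Compare {H1}: total 104.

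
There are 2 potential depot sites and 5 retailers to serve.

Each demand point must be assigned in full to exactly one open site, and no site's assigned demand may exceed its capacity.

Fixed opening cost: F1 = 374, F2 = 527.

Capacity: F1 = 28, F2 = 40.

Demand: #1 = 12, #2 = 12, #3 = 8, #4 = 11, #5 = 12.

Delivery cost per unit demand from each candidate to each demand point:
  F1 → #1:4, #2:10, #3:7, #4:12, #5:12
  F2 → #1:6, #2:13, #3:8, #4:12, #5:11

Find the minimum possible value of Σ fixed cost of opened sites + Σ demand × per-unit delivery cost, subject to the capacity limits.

Open {F1, F2}; cheapest assignment that respects the capacities:
  F1 (cap 28, load 24): #1, #2 — cost 12×4 + 12×10 = 168
  F2 (cap 40, load 31): #3, #4, #5 — cost 8×8 + 11×12 + 12×11 = 328
  Shipping 496, fixed 901 → total 1397.
  Any other capacity-feasible assignment to {F1, F2} ships for at least 496.
Total demand is 55 and no other set of sites has combined capacity ≥ 55, so {F1, F2} is the only feasible choice of open sites. Minimum: 1397.

1397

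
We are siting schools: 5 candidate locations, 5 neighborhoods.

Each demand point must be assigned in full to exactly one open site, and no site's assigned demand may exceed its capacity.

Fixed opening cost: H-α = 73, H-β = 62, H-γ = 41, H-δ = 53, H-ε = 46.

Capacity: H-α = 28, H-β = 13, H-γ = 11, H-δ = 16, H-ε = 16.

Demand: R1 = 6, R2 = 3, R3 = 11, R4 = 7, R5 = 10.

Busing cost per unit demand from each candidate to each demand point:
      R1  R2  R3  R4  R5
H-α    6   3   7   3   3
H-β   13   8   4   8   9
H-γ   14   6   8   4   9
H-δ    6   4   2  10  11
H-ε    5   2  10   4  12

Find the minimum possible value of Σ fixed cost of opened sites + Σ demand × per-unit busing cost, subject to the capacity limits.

Open {H-α, H-δ}; cheapest assignment that respects the capacities:
  H-α (cap 28, load 26): R1, R2, R4, R5 — cost 6×6 + 3×3 + 7×3 + 10×3 = 96
  H-δ (cap 16, load 11): R3 — cost 11×2 = 22
  Shipping 118, fixed 126 → total 244.
  Any other capacity-feasible assignment to {H-α, H-δ} ships for at least 118.
Compare {H-α, H-β}: its best feasible assignment gives total 275.
Compare {H-α, H-δ, H-ε}: its best feasible assignment gives total 281.
Every other set of open sites that can feasibly serve all demand totals ≥ 275 even under its best assignment. Minimum: 244.

244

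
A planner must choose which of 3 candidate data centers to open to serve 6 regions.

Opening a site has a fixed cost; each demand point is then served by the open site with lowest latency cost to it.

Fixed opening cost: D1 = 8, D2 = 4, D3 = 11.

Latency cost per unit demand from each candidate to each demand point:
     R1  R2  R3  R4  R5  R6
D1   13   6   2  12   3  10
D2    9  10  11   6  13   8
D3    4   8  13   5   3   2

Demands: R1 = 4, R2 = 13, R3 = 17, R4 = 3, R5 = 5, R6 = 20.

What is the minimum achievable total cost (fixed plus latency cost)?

217

Open {D1, D3}: assign each demand point to its cheapest open site.
  R1→D3 4×4=16, R2→D1 13×6=78, R3→D1 17×2=34, R4→D3 3×5=15, R5→D1 5×3=15, R6→D3 20×2=40
  latency cost 198, fixed 19 → total 217.
Compare {D1, D2, D3}: latency cost 198 + fixed 23 = 221.
Compare {D1, D2}: latency cost 341 + fixed 12 = 353.
Compare {D2, D3}: latency cost 377 + fixed 15 = 392.
All other subsets cost ≥ 221. Minimum total cost: 217.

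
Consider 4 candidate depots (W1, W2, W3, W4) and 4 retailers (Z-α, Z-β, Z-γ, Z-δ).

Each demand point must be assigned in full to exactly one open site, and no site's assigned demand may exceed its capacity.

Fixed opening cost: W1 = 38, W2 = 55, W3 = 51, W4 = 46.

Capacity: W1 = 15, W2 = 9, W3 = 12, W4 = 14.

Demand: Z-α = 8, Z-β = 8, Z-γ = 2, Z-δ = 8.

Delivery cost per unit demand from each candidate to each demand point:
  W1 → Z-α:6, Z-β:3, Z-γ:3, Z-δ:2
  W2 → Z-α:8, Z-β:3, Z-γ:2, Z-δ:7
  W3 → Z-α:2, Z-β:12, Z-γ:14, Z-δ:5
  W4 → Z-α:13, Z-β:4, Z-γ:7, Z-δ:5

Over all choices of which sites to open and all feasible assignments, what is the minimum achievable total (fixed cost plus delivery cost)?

205

Open {W1, W3, W4}; cheapest assignment that respects the capacities:
  W1 (cap 15, load 10): Z-γ, Z-δ — cost 2×3 + 8×2 = 22
  W3 (cap 12, load 8): Z-α — cost 8×2 = 16
  W4 (cap 14, load 8): Z-β — cost 8×4 = 32
  Shipping 70, fixed 135 → total 205.
  Any other capacity-feasible assignment to {W1, W3, W4} ships for at least 70.
Compare {W1, W2, W3}: its best feasible assignment gives total 206.
Compare {W2, W3, W4}: its best feasible assignment gives total 246.
Every other set of open sites that can feasibly serve all demand totals ≥ 206 even under its best assignment. Minimum: 205.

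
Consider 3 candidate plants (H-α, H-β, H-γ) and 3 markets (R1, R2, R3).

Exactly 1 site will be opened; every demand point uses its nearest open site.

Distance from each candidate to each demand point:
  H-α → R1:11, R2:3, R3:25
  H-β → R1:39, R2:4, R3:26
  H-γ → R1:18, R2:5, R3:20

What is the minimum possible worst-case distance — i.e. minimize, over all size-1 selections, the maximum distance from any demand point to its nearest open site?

20

Open {H-γ}.
  Farthest demand point is R3 at distance 20 (to H-γ); all others are ≤ 20.
With {H-α} the worst case is 25.
With {H-β} the worst case is 39.
No size-1 selection achieves below 20.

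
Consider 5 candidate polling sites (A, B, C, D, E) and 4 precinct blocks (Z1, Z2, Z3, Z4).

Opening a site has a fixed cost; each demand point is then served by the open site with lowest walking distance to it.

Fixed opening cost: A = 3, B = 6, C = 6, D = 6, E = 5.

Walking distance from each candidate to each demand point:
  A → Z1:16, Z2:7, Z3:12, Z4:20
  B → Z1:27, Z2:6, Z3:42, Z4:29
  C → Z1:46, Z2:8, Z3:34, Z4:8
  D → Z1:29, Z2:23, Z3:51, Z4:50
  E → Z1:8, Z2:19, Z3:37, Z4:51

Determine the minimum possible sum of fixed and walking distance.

Open {A, C, E}: assign each demand point to its cheapest open site.
  Z1→E 8, Z2→A 7, Z3→A 12, Z4→C 8
  walking distance 35, fixed 14 → total 49.
Compare {A, C}: walking distance 43 + fixed 9 = 52.
Compare {A, B, C, E}: walking distance 34 + fixed 20 = 54.
Compare {A, E}: walking distance 47 + fixed 8 = 55.
All other subsets cost ≥ 52. Minimum total cost: 49.

49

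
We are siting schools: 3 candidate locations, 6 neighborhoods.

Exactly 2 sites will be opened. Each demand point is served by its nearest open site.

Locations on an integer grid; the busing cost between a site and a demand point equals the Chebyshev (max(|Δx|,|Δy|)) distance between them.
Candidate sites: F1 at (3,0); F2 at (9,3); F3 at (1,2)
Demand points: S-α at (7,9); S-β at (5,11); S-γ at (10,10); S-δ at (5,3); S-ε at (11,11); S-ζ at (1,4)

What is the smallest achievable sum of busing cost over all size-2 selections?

35

Open {F2, F3}.
  S-α→F2 6, S-β→F2 8, S-γ→F2 7, S-δ→F2 4, S-ε→F2 8, S-ζ→F3 2  ⇒ total 35.
Compare {F1, F2}: total 36.
Compare {F1, F3}: total 40.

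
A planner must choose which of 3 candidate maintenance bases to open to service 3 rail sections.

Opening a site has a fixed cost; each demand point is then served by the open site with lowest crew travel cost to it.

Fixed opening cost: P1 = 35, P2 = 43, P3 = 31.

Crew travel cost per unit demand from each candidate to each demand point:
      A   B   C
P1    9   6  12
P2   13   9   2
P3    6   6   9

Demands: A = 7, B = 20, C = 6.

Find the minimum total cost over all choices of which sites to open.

Open {P3}: assign each demand point to its cheapest open site.
  A→P3 7×6=42, B→P3 20×6=120, C→P3 6×9=54
  crew travel cost 216, fixed 31 → total 247.
Compare {P2, P3}: crew travel cost 174 + fixed 74 = 248.
Compare {P1, P2}: crew travel cost 195 + fixed 78 = 273.
Compare {P1, P3}: crew travel cost 216 + fixed 66 = 282.
All other subsets cost ≥ 248. Minimum total cost: 247.

247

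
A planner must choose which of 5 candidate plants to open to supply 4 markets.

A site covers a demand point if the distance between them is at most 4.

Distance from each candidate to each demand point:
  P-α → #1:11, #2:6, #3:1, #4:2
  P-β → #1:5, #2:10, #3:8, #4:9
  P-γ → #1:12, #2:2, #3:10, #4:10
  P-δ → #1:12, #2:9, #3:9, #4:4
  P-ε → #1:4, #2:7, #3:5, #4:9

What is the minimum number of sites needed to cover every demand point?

Coverage sets (demand points within 4 of each site):
  P-α: {#3, #4}
  P-β: {}
  P-γ: {#2}
  P-δ: {#4}
  P-ε: {#1}
No 2 sites suffice: every size-2 union leaves at least one demand point uncovered.
But {P-α, P-γ, P-ε} covers everything, so the minimum is 3.

3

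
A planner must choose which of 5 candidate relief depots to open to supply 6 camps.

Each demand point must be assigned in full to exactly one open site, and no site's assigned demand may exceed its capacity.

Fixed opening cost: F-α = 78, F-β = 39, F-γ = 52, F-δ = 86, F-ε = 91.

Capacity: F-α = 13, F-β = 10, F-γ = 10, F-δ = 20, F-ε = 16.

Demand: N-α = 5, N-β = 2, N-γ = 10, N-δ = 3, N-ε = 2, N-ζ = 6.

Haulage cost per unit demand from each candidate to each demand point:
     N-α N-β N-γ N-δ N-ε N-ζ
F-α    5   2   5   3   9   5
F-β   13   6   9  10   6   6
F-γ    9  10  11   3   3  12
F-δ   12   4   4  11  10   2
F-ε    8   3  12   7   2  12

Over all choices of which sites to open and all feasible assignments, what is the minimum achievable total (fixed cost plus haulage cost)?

258

Open {F-γ, F-δ}; cheapest assignment that respects the capacities:
  F-γ (cap 10, load 10): N-α, N-δ, N-ε — cost 5×9 + 3×3 + 2×3 = 60
  F-δ (cap 20, load 18): N-β, N-γ, N-ζ — cost 2×4 + 10×4 + 6×2 = 60
  Shipping 120, fixed 138 → total 258.
  Any other capacity-feasible assignment to {F-γ, F-δ} ships for at least 120.
Compare {F-α, F-δ}: its best feasible assignment gives total 272.
Compare {F-β, F-δ}: its best feasible assignment gives total 292.
Every other set of open sites that can feasibly serve all demand totals ≥ 272 even under its best assignment. Minimum: 258.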